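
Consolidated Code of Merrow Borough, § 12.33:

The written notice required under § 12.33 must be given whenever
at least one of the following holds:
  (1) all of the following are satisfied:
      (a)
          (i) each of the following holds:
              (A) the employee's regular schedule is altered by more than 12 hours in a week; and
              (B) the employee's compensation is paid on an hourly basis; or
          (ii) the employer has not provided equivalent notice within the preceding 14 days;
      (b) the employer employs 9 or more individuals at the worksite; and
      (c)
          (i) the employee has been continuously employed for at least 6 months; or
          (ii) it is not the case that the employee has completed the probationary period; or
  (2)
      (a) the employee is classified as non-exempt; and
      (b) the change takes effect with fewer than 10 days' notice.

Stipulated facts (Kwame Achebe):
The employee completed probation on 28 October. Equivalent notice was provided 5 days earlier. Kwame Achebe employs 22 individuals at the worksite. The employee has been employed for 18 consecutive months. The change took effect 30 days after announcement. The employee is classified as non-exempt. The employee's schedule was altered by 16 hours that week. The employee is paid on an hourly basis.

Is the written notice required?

(A) schedule shift > 12h — met.
(B) hourly-paid — holds.
So (i) is satisfied (T AND T).
(ii) no recent notice — fails.
(a) = T OR F = true.
(b) ≥ 9 at site — satisfied.
(i) tenure ≥ 6 mo. — satisfied.
(ii) not (past probation) — fails.
So (c) is satisfied (T OR F).
So (1) is satisfied (T AND T AND T).
(a) non-exempt — met.
(b) < 10 days' notice — not met.
(2): T AND F → false.
Overall = T OR F = true.

Yes — required.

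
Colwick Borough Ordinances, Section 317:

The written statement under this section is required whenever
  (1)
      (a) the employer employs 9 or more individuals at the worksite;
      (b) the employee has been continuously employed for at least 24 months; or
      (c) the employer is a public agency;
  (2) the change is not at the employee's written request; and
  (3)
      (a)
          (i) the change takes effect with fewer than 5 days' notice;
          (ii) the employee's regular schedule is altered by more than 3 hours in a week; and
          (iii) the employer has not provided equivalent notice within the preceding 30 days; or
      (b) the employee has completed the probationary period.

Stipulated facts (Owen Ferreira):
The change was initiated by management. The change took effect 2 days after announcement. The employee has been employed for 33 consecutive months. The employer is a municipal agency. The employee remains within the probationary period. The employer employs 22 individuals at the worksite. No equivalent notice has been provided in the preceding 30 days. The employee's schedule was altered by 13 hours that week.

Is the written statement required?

(a) ≥ 9 at site — satisfied.
(b) tenure ≥ 24 mo. — met.
(c) public agency — satisfied.
(1): T OR T OR T → true.
(2) not employee-requested — holds.
(i) < 5 days' notice — satisfied.
(ii) schedule shift > 3h — holds.
(iii) no recent notice — satisfied.
So (a) is satisfied (T AND T AND T).
(b) past probation — not met.
(3) = T OR F = true.
Overall = T AND T AND T = true.

Yes — required.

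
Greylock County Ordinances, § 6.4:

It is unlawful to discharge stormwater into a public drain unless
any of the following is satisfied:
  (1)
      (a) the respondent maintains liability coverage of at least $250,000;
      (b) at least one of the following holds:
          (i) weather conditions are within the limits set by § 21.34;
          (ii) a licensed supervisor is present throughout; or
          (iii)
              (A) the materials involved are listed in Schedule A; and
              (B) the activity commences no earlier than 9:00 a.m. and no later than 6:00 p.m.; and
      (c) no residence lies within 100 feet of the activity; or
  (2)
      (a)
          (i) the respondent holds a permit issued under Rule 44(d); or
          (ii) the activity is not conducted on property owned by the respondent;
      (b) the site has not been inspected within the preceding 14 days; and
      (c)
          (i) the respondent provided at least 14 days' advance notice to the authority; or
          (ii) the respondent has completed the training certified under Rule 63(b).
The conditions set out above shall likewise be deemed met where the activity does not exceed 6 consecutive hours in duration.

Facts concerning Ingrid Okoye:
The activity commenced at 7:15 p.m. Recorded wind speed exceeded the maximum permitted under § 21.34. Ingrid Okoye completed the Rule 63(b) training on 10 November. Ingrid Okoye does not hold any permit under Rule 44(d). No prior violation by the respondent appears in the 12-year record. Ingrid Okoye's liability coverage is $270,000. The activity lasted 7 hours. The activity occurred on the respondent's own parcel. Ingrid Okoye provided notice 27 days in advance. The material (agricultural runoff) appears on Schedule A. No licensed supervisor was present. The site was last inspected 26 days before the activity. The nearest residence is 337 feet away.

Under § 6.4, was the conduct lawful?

No — unlawful.

(a) coverage ≥ $250,000 — met.
(i) weather ok — fails.
(ii) supervisor present — not met.
(A) Schedule A material — holds.
(B) start within hours — fails.
(iii) = T AND F = false.
(b) = F OR F OR F = false.
(c) no residence in 100 ft — holds.
(1) = T AND F AND T = false.
(i) holds permit — not met.
(ii) not (own property) — not met.
(a): F OR F → false.
(b) not (site inspected) — satisfied.
(i) ≥14 days' notice — met.
(ii) training certified — holds.
So (c) is satisfied (T OR T).
So (2) is not satisfied (F AND T AND T).
Overall: F OR F → false.
Exception (≤ 6 hrs duration) — not satisfied.
Result: main false OR exception false → false.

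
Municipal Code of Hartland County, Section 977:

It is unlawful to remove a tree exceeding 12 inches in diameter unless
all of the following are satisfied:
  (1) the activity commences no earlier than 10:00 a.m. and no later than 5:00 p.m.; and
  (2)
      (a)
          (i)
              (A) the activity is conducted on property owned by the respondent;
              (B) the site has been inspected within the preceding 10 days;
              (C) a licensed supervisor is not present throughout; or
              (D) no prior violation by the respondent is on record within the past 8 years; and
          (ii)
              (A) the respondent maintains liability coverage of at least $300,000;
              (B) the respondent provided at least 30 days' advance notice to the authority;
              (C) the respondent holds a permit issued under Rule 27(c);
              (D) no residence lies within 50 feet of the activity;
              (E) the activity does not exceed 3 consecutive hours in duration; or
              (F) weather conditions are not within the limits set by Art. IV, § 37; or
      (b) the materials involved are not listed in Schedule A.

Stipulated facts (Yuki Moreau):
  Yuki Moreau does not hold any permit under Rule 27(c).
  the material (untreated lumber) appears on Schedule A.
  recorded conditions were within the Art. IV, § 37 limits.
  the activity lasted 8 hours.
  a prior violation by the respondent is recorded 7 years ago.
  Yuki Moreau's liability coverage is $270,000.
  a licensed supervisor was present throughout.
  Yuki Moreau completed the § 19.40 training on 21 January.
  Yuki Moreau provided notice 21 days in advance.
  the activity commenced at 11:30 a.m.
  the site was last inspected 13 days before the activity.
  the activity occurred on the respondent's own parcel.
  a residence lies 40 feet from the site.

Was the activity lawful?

No — unlawful.

(1) start within hours — satisfied.
(A) own property — met.
(B) site inspected — fails.
(C) not (supervisor present) — fails.
(D) no prior violation — not satisfied.
So (i) is satisfied (T OR F OR F OR F).
(A) coverage ≥ $300,000 — not met.
(B) ≥30 days' notice — not satisfied.
(C) holds permit — not satisfied.
(D) no residence in 50 ft — fails.
(E) ≤ 3 hrs duration — not satisfied.
(F) not (weather ok) — not met.
(ii) = F OR F OR F OR F OR F OR F = false.
So (a) is not satisfied (T AND F).
(b) not (Schedule A material) — not satisfied.
(2) = F OR F = false.
So Overall is not satisfied (T AND F).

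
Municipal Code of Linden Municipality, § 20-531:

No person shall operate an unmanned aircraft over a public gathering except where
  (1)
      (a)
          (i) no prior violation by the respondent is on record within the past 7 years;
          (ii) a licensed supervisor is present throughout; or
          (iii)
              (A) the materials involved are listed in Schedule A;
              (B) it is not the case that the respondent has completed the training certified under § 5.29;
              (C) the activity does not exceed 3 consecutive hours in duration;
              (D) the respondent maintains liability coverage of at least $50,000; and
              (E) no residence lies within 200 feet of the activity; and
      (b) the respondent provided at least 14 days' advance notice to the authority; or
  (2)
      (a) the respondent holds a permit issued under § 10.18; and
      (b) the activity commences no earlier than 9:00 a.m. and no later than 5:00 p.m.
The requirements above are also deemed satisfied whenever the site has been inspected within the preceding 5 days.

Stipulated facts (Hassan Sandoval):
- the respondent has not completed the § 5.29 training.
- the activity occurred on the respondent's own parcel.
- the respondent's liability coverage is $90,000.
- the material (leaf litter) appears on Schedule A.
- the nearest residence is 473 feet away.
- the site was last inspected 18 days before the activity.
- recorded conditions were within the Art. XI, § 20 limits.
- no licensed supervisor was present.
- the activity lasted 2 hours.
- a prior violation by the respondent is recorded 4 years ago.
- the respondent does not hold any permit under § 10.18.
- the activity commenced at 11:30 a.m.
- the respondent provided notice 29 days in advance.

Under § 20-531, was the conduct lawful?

Yes — lawful.

(i) no prior violation — not satisfied.
(ii) supervisor present — not met.
(A) Schedule A material — holds.
(B) not (training certified) — met.
(C) ≤ 3 hrs duration — holds.
(D) coverage ≥ $50,000 — met.
(E) no residence in 200 ft — met.
(iii) = T AND T AND T AND T AND T = true.
So (a) is satisfied (F OR F OR T).
(b) ≥14 days' notice — satisfied.
(1): T AND T → true.
(a) holds permit — not met.
(b) start within hours — met.
(2): F AND T → false.
Overall = T OR F = true.
Exception (site inspected) — not satisfied.
Result: main true OR exception false → true.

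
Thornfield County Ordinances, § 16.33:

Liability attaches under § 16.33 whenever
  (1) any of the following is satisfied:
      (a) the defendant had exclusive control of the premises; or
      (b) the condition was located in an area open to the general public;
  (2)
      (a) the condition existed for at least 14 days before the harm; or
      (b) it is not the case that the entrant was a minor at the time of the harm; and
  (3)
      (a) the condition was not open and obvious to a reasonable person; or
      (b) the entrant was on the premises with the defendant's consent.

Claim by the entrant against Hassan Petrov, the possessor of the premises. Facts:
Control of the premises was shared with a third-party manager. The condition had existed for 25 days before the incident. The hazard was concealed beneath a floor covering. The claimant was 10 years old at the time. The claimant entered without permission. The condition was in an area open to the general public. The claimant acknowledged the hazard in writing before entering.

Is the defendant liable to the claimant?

Yes — liable.

(a) exclusive control — not met.
(b) public area — holds.
(1) = F OR T = true.
(a) condition ≥14 days old — satisfied.
(b) not (entrant a minor) — fails.
So (2) is satisfied (T OR F).
(a) not open/obvious — met.
(b) consent to enter — not met.
(3) = T OR F = true.
Overall = T AND T AND T = true.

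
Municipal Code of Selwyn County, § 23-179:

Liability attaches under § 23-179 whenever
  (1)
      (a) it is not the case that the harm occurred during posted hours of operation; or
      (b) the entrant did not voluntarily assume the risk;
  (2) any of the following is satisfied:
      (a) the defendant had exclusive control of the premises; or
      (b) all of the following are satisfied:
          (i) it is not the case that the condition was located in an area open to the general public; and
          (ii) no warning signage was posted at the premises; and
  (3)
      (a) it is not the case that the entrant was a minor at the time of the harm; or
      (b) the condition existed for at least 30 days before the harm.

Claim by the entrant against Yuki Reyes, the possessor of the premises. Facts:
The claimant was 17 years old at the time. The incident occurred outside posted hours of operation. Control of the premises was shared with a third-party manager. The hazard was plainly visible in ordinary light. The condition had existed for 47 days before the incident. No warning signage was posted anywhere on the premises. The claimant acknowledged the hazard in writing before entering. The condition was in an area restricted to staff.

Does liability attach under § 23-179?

Yes — liable.

(a) not (during posted hours) — met.
(b) no assumed risk — not satisfied.
So (1) is satisfied (T OR F).
(a) exclusive control — fails.
(i) not (public area) — satisfied.
(ii) no signage posted — met.
(b) = T AND T = true.
(2): F OR T → true.
(a) not (entrant a minor) — not satisfied.
(b) condition ≥30 days old — holds.
(3) = F OR T = true.
Overall: T AND T AND T → true.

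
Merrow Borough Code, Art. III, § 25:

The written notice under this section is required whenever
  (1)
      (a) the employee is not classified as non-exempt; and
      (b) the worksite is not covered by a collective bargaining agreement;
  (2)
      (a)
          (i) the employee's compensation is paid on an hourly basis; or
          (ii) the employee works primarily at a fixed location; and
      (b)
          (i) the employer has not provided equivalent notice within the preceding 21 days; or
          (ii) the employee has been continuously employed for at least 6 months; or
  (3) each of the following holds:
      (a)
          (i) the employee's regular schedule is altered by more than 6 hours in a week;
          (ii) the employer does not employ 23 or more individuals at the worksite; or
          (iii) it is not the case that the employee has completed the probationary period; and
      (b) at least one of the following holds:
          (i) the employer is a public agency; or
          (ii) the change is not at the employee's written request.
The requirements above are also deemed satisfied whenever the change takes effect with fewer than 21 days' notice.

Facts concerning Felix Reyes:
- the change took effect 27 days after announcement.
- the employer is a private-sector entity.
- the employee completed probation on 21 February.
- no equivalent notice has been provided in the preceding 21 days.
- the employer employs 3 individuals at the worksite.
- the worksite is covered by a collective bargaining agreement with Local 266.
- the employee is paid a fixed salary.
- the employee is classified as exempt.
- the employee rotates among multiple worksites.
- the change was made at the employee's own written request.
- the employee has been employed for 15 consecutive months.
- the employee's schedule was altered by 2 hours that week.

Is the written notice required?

No — not required.

(a) not (non-exempt) — satisfied.
(b) no CBA — fails.
(1) = T AND F = false.
(i) hourly-paid — fails.
(ii) fixed location — fails.
(a) = F OR F = false.
(i) no recent notice — met.
(ii) tenure ≥ 6 mo. — holds.
(b): T OR T → true.
(2) = F AND T = false.
(i) schedule shift > 6h — not met.
(ii) not (≥ 23 at site) — satisfied.
(iii) not (past probation) — not met.
(a): F OR T OR F → true.
(i) public agency — not met.
(ii) not employee-requested — fails.
So (b) is not satisfied (F OR F).
So (3) is not satisfied (T AND F).
Overall: F OR F OR F → false.
Exception (< 21 days' notice) — not satisfied.
Result: main false OR exception false → false.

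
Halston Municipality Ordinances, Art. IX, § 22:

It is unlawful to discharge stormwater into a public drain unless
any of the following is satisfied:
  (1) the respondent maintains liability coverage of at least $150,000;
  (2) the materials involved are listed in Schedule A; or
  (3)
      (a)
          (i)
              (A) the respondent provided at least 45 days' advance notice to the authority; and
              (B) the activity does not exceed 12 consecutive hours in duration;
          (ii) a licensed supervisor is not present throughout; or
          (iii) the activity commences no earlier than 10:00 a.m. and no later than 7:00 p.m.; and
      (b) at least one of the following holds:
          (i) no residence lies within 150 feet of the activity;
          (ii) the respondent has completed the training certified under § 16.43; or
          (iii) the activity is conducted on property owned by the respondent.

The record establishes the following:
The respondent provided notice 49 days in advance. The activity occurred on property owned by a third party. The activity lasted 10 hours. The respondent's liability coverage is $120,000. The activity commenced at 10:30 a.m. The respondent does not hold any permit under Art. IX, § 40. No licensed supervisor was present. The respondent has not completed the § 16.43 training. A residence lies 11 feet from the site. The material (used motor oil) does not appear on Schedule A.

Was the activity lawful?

No — unlawful.

(1) coverage ≥ $150,000 — fails.
(2) Schedule A material — not met.
(A) ≥45 days' notice — met.
(B) ≤ 12 hrs duration — holds.
So (i) is satisfied (T AND T).
(ii) not (supervisor present) — holds.
(iii) start within hours — holds.
So (a) is satisfied (T OR T OR T).
(i) no residence in 150 ft — not met.
(ii) training certified — not satisfied.
(iii) own property — not satisfied.
(b) = F OR F OR F = false.
(3): T AND F → false.
So Overall is not satisfied (F OR F OR F).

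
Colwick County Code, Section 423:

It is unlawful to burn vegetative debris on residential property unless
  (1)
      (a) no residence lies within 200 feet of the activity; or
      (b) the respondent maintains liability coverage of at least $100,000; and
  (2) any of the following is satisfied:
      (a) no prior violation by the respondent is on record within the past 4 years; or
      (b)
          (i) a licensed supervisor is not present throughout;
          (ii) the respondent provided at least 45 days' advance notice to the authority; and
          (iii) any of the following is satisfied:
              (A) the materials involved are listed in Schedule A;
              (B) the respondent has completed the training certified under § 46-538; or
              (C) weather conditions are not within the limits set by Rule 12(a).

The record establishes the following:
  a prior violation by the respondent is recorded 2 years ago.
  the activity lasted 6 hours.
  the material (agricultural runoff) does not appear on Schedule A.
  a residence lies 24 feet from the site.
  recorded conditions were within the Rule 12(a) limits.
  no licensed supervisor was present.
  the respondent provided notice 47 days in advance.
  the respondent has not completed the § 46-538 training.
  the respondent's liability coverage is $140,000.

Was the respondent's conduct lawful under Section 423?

(a) no residence in 200 ft — not satisfied.
(b) coverage ≥ $100,000 — holds.
(1): F OR T → true.
(a) no prior violation — not satisfied.
(i) not (supervisor present) — met.
(ii) ≥45 days' notice — holds.
(A) Schedule A material — fails.
(B) training certified — not met.
(C) not (weather ok) — fails.
(iii): F OR F OR F → false.
So (b) is not satisfied (T AND T AND F).
(2) = F OR F = false.
Overall = T AND F = false.

No — unlawful.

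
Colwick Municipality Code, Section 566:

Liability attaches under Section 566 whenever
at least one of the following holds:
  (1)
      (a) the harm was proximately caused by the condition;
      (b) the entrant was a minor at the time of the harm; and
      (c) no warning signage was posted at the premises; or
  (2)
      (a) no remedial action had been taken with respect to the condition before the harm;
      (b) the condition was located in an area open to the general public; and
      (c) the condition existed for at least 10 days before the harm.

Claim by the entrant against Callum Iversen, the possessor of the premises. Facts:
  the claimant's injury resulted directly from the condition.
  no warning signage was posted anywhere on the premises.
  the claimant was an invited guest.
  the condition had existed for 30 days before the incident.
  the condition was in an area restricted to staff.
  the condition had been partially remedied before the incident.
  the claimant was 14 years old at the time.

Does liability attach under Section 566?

(a) proximate cause — satisfied.
(b) entrant a minor — holds.
(c) no signage posted — satisfied.
So (1) is satisfied (T AND T AND T).
(a) no remedial action — not satisfied.
(b) public area — not satisfied.
(c) condition ≥10 days old — holds.
(2): F AND F AND T → false.
So Overall is satisfied (T OR F).

Yes — liable.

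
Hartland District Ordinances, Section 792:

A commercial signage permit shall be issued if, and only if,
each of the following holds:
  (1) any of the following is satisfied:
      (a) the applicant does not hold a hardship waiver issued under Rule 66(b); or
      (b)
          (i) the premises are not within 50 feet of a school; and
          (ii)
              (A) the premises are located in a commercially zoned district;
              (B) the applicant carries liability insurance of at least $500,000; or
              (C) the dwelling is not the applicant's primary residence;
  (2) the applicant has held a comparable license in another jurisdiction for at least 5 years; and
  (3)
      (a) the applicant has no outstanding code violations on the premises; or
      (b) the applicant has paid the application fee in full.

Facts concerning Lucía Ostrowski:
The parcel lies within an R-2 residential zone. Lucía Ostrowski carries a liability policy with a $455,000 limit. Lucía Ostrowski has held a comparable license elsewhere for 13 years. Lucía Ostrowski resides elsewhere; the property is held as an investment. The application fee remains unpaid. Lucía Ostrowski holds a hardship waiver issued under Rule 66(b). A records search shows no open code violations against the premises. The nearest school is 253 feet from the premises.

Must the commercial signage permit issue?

(a) not (hardship waiver) — not satisfied.
(i) ≥50 ft from school — satisfied.
(A) commercially zoned — not met.
(B) insurance ≥ $500,000 — not satisfied.
(C) not (primary residence) — holds.
So (ii) is satisfied (F OR F OR T).
(b): T AND T → true.
So (1) is satisfied (F OR T).
(2) prior license ≥ 5 yr — holds.
(a) no code violations — satisfied.
(b) fee paid — not satisfied.
(3): T OR F → true.
Overall: T AND T AND T → true.

Yes — granted.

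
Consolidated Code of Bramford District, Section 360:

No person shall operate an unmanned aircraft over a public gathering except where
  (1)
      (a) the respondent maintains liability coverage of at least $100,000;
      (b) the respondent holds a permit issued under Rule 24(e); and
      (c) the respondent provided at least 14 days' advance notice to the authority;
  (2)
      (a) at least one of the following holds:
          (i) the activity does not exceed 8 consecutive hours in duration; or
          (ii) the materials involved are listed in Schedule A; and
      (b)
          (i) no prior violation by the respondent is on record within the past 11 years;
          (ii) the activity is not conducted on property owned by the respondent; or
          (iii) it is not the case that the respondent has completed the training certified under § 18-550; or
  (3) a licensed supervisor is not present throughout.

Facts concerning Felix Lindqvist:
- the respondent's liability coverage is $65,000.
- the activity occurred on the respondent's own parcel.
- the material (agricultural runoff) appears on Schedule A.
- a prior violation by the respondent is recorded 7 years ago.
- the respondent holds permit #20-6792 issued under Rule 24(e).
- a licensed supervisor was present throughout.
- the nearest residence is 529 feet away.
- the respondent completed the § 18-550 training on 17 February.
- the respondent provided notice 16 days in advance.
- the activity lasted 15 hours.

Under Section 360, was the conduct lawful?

No — unlawful.

(a) coverage ≥ $100,000 — not satisfied.
(b) holds permit — satisfied.
(c) ≥14 days' notice — holds.
(1) = F AND T AND T = false.
(i) ≤ 8 hrs duration — fails.
(ii) Schedule A material — holds.
(a) = F OR T = true.
(i) no prior violation — not met.
(ii) not (own property) — not satisfied.
(iii) not (training certified) — not satisfied.
(b) = F OR F OR F = false.
(2): T AND F → false.
(3) not (supervisor present) — fails.
Overall = F OR F OR F = false.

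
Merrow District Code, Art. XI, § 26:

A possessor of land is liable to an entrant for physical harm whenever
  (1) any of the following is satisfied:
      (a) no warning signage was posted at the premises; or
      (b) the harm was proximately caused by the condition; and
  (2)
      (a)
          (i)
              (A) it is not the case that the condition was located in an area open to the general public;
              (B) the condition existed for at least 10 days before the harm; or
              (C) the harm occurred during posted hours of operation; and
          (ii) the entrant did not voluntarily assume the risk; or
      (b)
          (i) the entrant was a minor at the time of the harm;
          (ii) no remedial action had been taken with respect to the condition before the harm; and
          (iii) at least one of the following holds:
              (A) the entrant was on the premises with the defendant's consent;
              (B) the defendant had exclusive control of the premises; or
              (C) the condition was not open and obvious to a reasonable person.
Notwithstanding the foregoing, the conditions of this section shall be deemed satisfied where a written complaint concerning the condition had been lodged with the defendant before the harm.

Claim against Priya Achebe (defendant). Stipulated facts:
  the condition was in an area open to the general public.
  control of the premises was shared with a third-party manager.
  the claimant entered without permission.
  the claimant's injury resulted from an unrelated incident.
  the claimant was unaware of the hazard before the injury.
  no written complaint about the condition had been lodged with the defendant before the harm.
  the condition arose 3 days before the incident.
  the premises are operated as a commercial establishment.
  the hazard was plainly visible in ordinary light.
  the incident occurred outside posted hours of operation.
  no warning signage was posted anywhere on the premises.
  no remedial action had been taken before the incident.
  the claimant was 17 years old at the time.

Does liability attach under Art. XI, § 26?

No — not liable.

(a) no signage posted — holds.
(b) proximate cause — not satisfied.
(1) = T OR F = true.
(A) not (public area) — not met.
(B) condition ≥10 days old — fails.
(C) during posted hours — not met.
(i) = F OR F OR F = false.
(ii) no assumed risk — met.
(a) = F AND T = false.
(i) entrant a minor — holds.
(ii) no remedial action — satisfied.
(A) consent to enter — not met.
(B) exclusive control — not met.
(C) not open/obvious — not met.
(iii): F OR F OR F → false.
(b) = T AND T AND F = false.
So (2) is not satisfied (F OR F).
Overall = T AND F = false.
Exception (complaint lodged) — not satisfied.
Result: main false OR exception false → false.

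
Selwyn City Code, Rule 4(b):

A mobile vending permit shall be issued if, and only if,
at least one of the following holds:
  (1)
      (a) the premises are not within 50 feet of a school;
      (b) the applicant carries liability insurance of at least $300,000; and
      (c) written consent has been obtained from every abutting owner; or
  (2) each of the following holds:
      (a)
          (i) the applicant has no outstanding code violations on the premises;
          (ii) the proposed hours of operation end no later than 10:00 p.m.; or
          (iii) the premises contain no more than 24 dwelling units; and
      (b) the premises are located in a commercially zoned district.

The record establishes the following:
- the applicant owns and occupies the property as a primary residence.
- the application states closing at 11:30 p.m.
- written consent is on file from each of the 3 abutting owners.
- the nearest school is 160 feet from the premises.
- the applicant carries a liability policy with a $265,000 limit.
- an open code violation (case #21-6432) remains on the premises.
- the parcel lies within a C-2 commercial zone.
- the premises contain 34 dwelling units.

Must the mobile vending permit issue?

(a) ≥50 ft from school — holds.
(b) insurance ≥ $300,000 — not met.
(c) all abutters consent — met.
(1) = T AND F AND T = false.
(i) no code violations — not met.
(ii) closes by 10 p.m. — fails.
(iii) ≤ 24 units — not satisfied.
(a): F OR F OR F → false.
(b) commercially zoned — met.
(2) = F AND T = false.
Overall: F OR F → false.

No — denied.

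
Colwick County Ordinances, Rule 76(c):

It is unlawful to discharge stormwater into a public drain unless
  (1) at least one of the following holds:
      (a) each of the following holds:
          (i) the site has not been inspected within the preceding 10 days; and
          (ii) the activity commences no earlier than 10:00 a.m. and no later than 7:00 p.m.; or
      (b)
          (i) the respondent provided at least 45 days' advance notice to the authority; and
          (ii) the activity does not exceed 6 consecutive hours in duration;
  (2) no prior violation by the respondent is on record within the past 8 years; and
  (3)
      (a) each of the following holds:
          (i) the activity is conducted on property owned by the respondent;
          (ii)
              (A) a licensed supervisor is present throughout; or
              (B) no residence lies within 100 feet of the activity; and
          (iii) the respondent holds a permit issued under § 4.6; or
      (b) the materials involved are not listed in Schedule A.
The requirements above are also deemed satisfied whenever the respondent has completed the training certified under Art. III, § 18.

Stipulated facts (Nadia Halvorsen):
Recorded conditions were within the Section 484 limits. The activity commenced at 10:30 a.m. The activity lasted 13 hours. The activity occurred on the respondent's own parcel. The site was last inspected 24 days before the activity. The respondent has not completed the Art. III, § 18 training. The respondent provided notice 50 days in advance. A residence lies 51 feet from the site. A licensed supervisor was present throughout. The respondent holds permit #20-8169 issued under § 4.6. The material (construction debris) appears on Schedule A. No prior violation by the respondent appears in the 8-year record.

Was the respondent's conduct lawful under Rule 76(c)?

(i) not (site inspected) — holds.
(ii) start within hours — met.
(a): T AND T → true.
(i) ≥45 days' notice — satisfied.
(ii) ≤ 6 hrs duration — not satisfied.
So (b) is not satisfied (T AND F).
So (1) is satisfied (T OR F).
(2) no prior violation — holds.
(i) own property — holds.
(A) supervisor present — met.
(B) no residence in 100 ft — not satisfied.
So (ii) is satisfied (T OR F).
(iii) holds permit — satisfied.
So (a) is satisfied (T AND T AND T).
(b) not (Schedule A material) — not satisfied.
(3) = T OR F = true.
So Overall is satisfied (T AND T AND T).
Exception (training certified) — not satisfied.
Result: main true OR exception false → true.

Yes — lawful.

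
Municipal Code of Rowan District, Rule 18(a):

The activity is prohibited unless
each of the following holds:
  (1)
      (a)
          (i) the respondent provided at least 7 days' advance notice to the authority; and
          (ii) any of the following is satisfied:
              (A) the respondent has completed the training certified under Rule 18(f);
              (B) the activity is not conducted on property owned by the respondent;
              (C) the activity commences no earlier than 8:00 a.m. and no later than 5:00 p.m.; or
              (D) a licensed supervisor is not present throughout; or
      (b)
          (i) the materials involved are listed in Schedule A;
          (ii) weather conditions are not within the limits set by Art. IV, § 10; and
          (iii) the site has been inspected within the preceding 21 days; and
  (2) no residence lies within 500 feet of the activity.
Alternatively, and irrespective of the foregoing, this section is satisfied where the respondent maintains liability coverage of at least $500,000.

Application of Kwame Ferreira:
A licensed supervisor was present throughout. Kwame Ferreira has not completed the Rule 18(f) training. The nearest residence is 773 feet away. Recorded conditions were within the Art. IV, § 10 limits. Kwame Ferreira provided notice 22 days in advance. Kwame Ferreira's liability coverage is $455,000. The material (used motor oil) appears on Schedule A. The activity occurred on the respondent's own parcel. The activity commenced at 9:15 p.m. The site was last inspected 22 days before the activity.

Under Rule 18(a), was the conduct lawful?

No — unlawful.

(i) ≥7 days' notice — met.
(A) training certified — not satisfied.
(B) not (own property) — fails.
(C) start within hours — not met.
(D) not (supervisor present) — fails.
(ii): F OR F OR F OR F → false.
(a): T AND F → false.
(i) Schedule A material — satisfied.
(ii) not (weather ok) — not met.
(iii) site inspected — fails.
(b) = T AND F AND F = false.
(1): F OR F → false.
(2) no residence in 500 ft — satisfied.
Overall: F AND T → false.
Exception (coverage ≥ $500,000) — not satisfied.
Result: main false OR exception false → false.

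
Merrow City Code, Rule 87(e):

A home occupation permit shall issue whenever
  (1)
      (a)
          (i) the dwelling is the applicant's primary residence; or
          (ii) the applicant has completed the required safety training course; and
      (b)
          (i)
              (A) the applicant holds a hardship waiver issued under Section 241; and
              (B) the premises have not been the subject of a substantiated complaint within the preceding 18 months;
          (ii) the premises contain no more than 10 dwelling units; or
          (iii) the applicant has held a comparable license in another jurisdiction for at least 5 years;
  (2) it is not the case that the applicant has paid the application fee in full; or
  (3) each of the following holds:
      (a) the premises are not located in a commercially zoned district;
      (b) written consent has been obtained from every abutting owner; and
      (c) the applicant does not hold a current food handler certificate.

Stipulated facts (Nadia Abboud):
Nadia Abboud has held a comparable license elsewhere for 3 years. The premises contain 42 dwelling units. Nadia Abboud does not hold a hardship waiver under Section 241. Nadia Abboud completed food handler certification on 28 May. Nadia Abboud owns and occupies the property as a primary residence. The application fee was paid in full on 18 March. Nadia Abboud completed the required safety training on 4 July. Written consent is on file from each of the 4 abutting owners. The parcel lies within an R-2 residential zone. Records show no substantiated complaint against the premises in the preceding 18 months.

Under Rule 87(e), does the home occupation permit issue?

No — denied.

(i) primary residence — holds.
(ii) safety training — met.
(a) = T OR T = true.
(A) hardship waiver — not satisfied.
(B) no complaint in 18 mo. — holds.
(i) = F AND T = false.
(ii) ≤ 10 units — fails.
(iii) prior license ≥ 5 yr — not satisfied.
So (b) is not satisfied (F OR F OR F).
(1): T AND F → false.
(2) not (fee paid) — not met.
(a) not (commercially zoned) — holds.
(b) all abutters consent — holds.
(c) not (food handler cert.) — not met.
So (3) is not satisfied (T AND T AND F).
Overall: F OR F OR F → false.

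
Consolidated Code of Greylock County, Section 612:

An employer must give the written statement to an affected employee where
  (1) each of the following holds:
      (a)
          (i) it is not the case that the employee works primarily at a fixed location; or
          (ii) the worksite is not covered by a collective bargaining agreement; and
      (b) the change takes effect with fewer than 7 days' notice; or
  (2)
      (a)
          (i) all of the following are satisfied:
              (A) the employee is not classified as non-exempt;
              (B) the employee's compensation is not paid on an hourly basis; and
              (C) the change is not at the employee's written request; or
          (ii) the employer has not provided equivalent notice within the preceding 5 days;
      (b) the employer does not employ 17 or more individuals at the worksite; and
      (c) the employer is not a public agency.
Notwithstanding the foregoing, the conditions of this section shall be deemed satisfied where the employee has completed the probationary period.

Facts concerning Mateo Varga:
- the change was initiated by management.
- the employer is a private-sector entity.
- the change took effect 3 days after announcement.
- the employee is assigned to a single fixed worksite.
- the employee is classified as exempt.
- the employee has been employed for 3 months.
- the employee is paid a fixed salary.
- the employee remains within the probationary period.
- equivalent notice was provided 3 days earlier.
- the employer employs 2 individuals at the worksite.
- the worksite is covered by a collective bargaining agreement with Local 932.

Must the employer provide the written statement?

Yes — required.

(i) not (fixed location) — not met.
(ii) no CBA — not satisfied.
So (a) is not satisfied (F OR F).
(b) < 7 days' notice — holds.
(1): F AND T → false.
(A) not (non-exempt) — holds.
(B) not (hourly-paid) — met.
(C) not employee-requested — met.
So (i) is satisfied (T AND T AND T).
(ii) no recent notice — fails.
So (a) is satisfied (T OR F).
(b) not (≥ 17 at site) — satisfied.
(c) not (public agency) — holds.
So (2) is satisfied (T AND T AND T).
Overall: F OR T → true.
Exception (past probation) — not satisfied.
Result: main true OR exception false → true.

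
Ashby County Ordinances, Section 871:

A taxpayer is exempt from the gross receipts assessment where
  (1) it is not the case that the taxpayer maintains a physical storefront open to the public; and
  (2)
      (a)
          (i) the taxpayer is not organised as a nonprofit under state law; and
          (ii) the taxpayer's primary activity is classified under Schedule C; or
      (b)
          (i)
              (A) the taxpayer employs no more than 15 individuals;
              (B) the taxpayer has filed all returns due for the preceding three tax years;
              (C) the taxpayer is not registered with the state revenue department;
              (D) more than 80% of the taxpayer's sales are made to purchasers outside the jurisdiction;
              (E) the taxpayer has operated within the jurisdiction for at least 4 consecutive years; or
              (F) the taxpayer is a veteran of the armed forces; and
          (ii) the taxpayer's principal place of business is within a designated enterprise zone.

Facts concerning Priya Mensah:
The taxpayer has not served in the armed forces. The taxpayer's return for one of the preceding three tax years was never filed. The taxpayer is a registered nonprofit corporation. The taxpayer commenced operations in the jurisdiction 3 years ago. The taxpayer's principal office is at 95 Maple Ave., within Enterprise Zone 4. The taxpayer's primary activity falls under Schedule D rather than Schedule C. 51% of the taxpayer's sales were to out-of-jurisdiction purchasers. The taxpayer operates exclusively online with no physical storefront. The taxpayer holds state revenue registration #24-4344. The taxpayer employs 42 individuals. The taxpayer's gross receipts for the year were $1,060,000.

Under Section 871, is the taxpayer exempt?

No — not exempt.

(1) not (has storefront) — met.
(i) not (nonprofit) — not satisfied.
(ii) Schedule C activity — fails.
(a): F AND F → false.
(A) ≤ 15 employees — not met.
(B) returns current — not satisfied.
(C) not (state-registered) — not met.
(D) >80% out-of-jur. sales — fails.
(E) ≥ 4 yrs in jurisdiction — not met.
(F) veteran — not met.
So (i) is not satisfied (F OR F OR F OR F OR F OR F).
(ii) in enterprise zone — satisfied.
(b) = F AND T = false.
(2) = F OR F = false.
Overall: T AND F → false.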